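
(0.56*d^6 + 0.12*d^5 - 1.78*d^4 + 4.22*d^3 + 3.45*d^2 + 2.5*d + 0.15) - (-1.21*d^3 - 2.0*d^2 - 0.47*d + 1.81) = 0.56*d^6 + 0.12*d^5 - 1.78*d^4 + 5.43*d^3 + 5.45*d^2 + 2.97*d - 1.66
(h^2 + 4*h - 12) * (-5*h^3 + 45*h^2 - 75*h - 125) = -5*h^5 + 25*h^4 + 165*h^3 - 965*h^2 + 400*h + 1500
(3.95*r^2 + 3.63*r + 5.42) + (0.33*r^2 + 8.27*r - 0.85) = 4.28*r^2 + 11.9*r + 4.57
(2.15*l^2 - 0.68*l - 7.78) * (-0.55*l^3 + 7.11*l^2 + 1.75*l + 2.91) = -1.1825*l^5 + 15.6605*l^4 + 3.2067*l^3 - 50.2493*l^2 - 15.5938*l - 22.6398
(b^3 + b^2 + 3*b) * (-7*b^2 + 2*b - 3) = -7*b^5 - 5*b^4 - 22*b^3 + 3*b^2 - 9*b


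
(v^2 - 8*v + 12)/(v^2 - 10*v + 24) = (v - 2)/(v - 4)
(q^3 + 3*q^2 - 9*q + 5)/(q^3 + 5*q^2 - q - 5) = (q - 1)/(q + 1)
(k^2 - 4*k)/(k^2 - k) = (k - 4)/(k - 1)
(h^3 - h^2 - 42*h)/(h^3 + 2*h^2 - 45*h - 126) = h/(h + 3)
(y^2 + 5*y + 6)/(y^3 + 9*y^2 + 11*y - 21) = (y + 2)/(y^2 + 6*y - 7)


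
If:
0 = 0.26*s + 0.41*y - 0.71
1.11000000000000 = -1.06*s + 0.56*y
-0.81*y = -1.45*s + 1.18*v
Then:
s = -0.10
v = -1.35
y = 1.79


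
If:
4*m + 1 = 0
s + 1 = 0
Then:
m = -1/4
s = -1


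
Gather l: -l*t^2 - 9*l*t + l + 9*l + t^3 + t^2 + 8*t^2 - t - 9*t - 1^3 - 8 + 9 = l*(-t^2 - 9*t + 10) + t^3 + 9*t^2 - 10*t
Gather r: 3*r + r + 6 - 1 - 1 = 4*r + 4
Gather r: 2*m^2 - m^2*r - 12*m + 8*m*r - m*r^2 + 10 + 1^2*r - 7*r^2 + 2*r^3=2*m^2 - 12*m + 2*r^3 + r^2*(-m - 7) + r*(-m^2 + 8*m + 1) + 10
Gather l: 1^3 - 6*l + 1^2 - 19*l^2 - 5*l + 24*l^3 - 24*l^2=24*l^3 - 43*l^2 - 11*l + 2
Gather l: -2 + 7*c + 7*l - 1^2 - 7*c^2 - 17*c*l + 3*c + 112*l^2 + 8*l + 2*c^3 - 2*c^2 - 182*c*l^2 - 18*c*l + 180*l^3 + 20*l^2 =2*c^3 - 9*c^2 + 10*c + 180*l^3 + l^2*(132 - 182*c) + l*(15 - 35*c) - 3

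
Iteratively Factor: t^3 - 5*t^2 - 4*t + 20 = (t - 2)*(t^2 - 3*t - 10) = (t - 5)*(t - 2)*(t + 2)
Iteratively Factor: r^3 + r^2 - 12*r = (r)*(r^2 + r - 12) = r*(r - 3)*(r + 4)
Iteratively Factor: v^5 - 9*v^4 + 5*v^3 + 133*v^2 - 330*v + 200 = (v - 5)*(v^4 - 4*v^3 - 15*v^2 + 58*v - 40) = (v - 5)*(v + 4)*(v^3 - 8*v^2 + 17*v - 10) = (v - 5)*(v - 1)*(v + 4)*(v^2 - 7*v + 10) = (v - 5)^2*(v - 1)*(v + 4)*(v - 2)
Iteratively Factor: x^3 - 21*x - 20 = (x + 4)*(x^2 - 4*x - 5) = (x + 1)*(x + 4)*(x - 5)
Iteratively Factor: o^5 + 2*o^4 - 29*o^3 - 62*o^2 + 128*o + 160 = (o - 2)*(o^4 + 4*o^3 - 21*o^2 - 104*o - 80) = (o - 5)*(o - 2)*(o^3 + 9*o^2 + 24*o + 16) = (o - 5)*(o - 2)*(o + 4)*(o^2 + 5*o + 4) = (o - 5)*(o - 2)*(o + 4)^2*(o + 1)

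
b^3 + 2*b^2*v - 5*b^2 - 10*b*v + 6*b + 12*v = (b - 3)*(b - 2)*(b + 2*v)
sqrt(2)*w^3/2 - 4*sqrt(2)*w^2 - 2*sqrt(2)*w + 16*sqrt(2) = (w - 8)*(w - 2)*(sqrt(2)*w/2 + sqrt(2))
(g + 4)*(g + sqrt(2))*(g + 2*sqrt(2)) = g^3 + 4*g^2 + 3*sqrt(2)*g^2 + 4*g + 12*sqrt(2)*g + 16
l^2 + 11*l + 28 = (l + 4)*(l + 7)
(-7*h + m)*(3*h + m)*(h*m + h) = -21*h^3*m - 21*h^3 - 4*h^2*m^2 - 4*h^2*m + h*m^3 + h*m^2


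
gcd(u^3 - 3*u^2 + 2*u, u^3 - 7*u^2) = u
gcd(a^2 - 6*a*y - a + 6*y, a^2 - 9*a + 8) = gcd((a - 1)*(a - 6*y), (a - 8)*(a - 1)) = a - 1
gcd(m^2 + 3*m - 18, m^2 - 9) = m - 3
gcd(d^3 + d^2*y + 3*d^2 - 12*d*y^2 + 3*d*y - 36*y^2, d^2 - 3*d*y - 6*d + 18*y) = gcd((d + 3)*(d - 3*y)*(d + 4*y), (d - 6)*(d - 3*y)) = -d + 3*y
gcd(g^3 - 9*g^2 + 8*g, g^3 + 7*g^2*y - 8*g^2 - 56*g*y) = g^2 - 8*g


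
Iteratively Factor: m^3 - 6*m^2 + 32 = (m - 4)*(m^2 - 2*m - 8) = (m - 4)^2*(m + 2)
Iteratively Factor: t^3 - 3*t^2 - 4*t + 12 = (t + 2)*(t^2 - 5*t + 6) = (t - 2)*(t + 2)*(t - 3)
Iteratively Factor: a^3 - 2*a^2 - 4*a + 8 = (a - 2)*(a^2 - 4) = (a - 2)*(a + 2)*(a - 2)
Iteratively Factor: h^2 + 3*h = (h + 3)*(h)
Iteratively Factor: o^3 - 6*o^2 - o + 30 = (o + 2)*(o^2 - 8*o + 15) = (o - 5)*(o + 2)*(o - 3)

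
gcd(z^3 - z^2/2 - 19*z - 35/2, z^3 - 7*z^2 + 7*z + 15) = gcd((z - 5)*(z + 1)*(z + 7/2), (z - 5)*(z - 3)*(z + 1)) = z^2 - 4*z - 5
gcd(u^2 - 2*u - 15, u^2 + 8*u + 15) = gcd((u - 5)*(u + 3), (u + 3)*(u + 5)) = u + 3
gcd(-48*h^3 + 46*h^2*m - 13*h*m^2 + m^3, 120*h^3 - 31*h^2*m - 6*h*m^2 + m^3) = 24*h^2 - 11*h*m + m^2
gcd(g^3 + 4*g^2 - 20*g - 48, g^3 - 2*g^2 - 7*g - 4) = g - 4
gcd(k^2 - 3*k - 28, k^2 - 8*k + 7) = k - 7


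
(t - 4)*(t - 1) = t^2 - 5*t + 4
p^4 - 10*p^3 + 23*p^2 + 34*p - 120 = (p - 5)*(p - 4)*(p - 3)*(p + 2)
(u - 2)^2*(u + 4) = u^3 - 12*u + 16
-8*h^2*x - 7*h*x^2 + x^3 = x*(-8*h + x)*(h + x)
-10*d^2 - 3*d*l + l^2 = (-5*d + l)*(2*d + l)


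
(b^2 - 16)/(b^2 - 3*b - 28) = (b - 4)/(b - 7)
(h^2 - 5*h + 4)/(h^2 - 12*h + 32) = (h - 1)/(h - 8)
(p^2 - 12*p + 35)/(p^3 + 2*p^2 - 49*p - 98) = (p - 5)/(p^2 + 9*p + 14)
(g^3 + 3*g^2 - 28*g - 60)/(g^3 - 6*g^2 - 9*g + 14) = (g^2 + g - 30)/(g^2 - 8*g + 7)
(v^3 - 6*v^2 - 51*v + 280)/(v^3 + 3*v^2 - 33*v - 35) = (v - 8)/(v + 1)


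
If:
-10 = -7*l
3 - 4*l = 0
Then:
No Solution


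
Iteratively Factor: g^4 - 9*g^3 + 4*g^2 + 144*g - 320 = (g + 4)*(g^3 - 13*g^2 + 56*g - 80) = (g - 5)*(g + 4)*(g^2 - 8*g + 16) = (g - 5)*(g - 4)*(g + 4)*(g - 4)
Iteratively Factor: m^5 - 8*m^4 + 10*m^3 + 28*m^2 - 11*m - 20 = (m + 1)*(m^4 - 9*m^3 + 19*m^2 + 9*m - 20) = (m - 1)*(m + 1)*(m^3 - 8*m^2 + 11*m + 20) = (m - 4)*(m - 1)*(m + 1)*(m^2 - 4*m - 5) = (m - 4)*(m - 1)*(m + 1)^2*(m - 5)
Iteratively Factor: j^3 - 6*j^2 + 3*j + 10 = (j - 5)*(j^2 - j - 2) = (j - 5)*(j - 2)*(j + 1)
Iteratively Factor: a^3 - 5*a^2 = (a)*(a^2 - 5*a) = a^2*(a - 5)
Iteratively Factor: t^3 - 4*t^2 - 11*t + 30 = (t - 2)*(t^2 - 2*t - 15) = (t - 2)*(t + 3)*(t - 5)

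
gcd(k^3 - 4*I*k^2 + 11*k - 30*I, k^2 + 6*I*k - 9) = k + 3*I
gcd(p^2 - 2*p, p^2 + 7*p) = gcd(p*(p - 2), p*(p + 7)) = p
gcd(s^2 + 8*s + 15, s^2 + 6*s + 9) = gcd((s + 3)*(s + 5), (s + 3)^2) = s + 3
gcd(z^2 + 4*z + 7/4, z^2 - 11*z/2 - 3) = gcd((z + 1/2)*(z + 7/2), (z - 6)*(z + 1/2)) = z + 1/2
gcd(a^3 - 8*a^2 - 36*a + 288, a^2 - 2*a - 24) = a - 6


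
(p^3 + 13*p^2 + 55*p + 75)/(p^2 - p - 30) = (p^2 + 8*p + 15)/(p - 6)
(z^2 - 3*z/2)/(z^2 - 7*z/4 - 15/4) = 2*z*(3 - 2*z)/(-4*z^2 + 7*z + 15)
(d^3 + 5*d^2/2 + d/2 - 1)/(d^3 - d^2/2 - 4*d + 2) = (d + 1)/(d - 2)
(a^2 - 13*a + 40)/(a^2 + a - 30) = (a - 8)/(a + 6)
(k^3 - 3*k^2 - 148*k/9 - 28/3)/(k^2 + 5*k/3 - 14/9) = (3*k^2 - 16*k - 12)/(3*k - 2)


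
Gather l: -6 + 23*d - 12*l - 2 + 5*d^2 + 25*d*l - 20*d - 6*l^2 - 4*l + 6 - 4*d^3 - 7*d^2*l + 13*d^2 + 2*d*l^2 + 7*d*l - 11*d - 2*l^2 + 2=-4*d^3 + 18*d^2 - 8*d + l^2*(2*d - 8) + l*(-7*d^2 + 32*d - 16)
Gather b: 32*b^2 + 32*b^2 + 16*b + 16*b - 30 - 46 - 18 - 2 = 64*b^2 + 32*b - 96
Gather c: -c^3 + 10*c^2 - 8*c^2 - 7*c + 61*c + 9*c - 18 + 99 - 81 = -c^3 + 2*c^2 + 63*c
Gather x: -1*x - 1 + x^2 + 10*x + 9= x^2 + 9*x + 8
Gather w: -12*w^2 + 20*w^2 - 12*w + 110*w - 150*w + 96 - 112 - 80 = 8*w^2 - 52*w - 96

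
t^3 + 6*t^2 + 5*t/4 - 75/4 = (t - 3/2)*(t + 5/2)*(t + 5)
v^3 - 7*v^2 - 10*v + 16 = (v - 8)*(v - 1)*(v + 2)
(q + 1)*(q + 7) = q^2 + 8*q + 7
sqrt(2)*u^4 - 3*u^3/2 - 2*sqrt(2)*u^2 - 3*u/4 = u*(u - 3*sqrt(2)/2)*(u + sqrt(2)/2)*(sqrt(2)*u + 1/2)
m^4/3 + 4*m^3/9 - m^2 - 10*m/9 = m*(m/3 + 1/3)*(m - 5/3)*(m + 2)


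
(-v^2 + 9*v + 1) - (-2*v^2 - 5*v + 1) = v^2 + 14*v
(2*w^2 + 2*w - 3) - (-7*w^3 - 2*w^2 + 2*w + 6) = 7*w^3 + 4*w^2 - 9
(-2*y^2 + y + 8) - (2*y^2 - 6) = -4*y^2 + y + 14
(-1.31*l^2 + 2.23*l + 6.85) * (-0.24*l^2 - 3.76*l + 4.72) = 0.3144*l^4 + 4.3904*l^3 - 16.212*l^2 - 15.2304*l + 32.332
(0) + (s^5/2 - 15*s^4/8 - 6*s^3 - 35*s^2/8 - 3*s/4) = s^5/2 - 15*s^4/8 - 6*s^3 - 35*s^2/8 - 3*s/4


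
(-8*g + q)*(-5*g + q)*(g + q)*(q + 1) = 40*g^3*q + 40*g^3 + 27*g^2*q^2 + 27*g^2*q - 12*g*q^3 - 12*g*q^2 + q^4 + q^3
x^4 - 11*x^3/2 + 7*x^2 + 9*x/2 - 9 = (x - 3)*(x - 2)*(x - 3/2)*(x + 1)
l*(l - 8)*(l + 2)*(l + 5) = l^4 - l^3 - 46*l^2 - 80*l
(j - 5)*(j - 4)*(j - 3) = j^3 - 12*j^2 + 47*j - 60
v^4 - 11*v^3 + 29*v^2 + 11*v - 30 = (v - 6)*(v - 5)*(v - 1)*(v + 1)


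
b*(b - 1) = b^2 - b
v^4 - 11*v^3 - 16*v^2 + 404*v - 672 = (v - 8)*(v - 7)*(v - 2)*(v + 6)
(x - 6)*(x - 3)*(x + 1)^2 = x^4 - 7*x^3 + x^2 + 27*x + 18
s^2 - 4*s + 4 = (s - 2)^2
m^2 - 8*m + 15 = (m - 5)*(m - 3)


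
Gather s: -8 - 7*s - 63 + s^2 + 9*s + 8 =s^2 + 2*s - 63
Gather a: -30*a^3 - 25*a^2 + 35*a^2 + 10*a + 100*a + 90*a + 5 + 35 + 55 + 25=-30*a^3 + 10*a^2 + 200*a + 120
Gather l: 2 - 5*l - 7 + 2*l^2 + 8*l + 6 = 2*l^2 + 3*l + 1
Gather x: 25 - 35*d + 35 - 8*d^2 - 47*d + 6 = -8*d^2 - 82*d + 66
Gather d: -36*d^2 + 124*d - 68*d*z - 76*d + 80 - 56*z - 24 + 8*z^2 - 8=-36*d^2 + d*(48 - 68*z) + 8*z^2 - 56*z + 48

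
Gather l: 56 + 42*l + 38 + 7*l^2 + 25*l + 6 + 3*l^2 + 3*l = 10*l^2 + 70*l + 100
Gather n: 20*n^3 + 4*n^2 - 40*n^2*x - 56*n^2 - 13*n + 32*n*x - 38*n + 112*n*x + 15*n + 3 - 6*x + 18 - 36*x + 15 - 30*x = 20*n^3 + n^2*(-40*x - 52) + n*(144*x - 36) - 72*x + 36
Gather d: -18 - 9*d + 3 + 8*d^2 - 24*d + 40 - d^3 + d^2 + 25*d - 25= -d^3 + 9*d^2 - 8*d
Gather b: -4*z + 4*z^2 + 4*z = 4*z^2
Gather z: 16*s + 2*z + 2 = 16*s + 2*z + 2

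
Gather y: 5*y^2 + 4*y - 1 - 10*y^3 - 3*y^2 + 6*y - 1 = -10*y^3 + 2*y^2 + 10*y - 2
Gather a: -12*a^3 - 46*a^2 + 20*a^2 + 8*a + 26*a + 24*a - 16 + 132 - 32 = -12*a^3 - 26*a^2 + 58*a + 84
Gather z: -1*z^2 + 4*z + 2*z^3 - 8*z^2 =2*z^3 - 9*z^2 + 4*z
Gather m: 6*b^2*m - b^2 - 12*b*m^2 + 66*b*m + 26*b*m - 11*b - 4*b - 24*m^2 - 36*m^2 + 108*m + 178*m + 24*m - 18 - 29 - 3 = -b^2 - 15*b + m^2*(-12*b - 60) + m*(6*b^2 + 92*b + 310) - 50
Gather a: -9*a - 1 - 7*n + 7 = -9*a - 7*n + 6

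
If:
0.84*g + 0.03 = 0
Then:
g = -0.04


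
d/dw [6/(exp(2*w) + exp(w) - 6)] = (-12*exp(w) - 6)*exp(w)/(exp(2*w) + exp(w) - 6)^2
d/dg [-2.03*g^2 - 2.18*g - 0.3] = -4.06*g - 2.18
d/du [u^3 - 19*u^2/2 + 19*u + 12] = 3*u^2 - 19*u + 19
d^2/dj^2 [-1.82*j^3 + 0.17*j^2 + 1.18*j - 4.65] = 0.34 - 10.92*j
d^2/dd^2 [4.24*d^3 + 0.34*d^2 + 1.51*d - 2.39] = 25.44*d + 0.68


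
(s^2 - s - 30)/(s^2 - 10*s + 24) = (s + 5)/(s - 4)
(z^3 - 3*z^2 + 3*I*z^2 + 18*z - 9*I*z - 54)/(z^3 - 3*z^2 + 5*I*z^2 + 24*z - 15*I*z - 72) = (z + 6*I)/(z + 8*I)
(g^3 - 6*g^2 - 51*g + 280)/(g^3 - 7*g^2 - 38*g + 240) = (g + 7)/(g + 6)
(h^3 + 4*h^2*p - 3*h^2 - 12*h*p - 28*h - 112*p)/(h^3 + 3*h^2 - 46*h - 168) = (h + 4*p)/(h + 6)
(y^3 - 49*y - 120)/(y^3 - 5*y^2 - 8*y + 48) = (y^2 - 3*y - 40)/(y^2 - 8*y + 16)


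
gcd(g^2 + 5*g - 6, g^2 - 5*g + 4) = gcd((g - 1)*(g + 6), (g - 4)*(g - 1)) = g - 1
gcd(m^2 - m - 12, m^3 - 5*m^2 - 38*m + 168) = m - 4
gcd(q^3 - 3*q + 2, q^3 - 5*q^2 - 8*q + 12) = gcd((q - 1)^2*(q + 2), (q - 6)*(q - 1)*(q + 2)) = q^2 + q - 2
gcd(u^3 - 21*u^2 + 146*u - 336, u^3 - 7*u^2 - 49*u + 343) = u - 7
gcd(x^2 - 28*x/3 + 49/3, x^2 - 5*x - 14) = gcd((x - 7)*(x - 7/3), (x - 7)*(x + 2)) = x - 7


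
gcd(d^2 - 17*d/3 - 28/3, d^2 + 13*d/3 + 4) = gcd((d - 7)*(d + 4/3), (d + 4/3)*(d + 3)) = d + 4/3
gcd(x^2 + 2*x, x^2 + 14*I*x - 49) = 1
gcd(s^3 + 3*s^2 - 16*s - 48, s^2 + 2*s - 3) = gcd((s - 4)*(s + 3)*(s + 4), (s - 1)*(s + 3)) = s + 3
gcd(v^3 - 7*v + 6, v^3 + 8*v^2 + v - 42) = v^2 + v - 6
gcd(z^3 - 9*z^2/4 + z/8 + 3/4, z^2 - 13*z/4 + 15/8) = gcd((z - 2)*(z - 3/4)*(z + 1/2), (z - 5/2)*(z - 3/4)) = z - 3/4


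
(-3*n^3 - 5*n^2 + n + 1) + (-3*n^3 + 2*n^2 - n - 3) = -6*n^3 - 3*n^2 - 2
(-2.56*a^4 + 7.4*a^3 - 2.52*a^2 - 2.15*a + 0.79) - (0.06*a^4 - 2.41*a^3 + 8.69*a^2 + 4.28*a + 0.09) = -2.62*a^4 + 9.81*a^3 - 11.21*a^2 - 6.43*a + 0.7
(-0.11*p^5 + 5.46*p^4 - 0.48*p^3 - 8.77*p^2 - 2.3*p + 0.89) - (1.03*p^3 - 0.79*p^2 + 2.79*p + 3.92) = -0.11*p^5 + 5.46*p^4 - 1.51*p^3 - 7.98*p^2 - 5.09*p - 3.03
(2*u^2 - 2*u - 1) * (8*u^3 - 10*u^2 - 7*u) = 16*u^5 - 36*u^4 - 2*u^3 + 24*u^2 + 7*u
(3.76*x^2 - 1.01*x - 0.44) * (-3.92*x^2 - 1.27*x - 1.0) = -14.7392*x^4 - 0.816*x^3 - 0.7525*x^2 + 1.5688*x + 0.44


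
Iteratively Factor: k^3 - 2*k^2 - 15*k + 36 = (k - 3)*(k^2 + k - 12) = (k - 3)*(k + 4)*(k - 3)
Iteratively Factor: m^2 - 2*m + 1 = (m - 1)*(m - 1)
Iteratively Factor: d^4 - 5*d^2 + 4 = (d - 2)*(d^3 + 2*d^2 - d - 2) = (d - 2)*(d + 2)*(d^2 - 1) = (d - 2)*(d + 1)*(d + 2)*(d - 1)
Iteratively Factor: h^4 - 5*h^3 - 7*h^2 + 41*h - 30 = (h - 1)*(h^3 - 4*h^2 - 11*h + 30) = (h - 5)*(h - 1)*(h^2 + h - 6) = (h - 5)*(h - 2)*(h - 1)*(h + 3)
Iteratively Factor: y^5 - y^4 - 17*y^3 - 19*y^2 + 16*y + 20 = (y + 2)*(y^4 - 3*y^3 - 11*y^2 + 3*y + 10) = (y + 2)^2*(y^3 - 5*y^2 - y + 5) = (y - 5)*(y + 2)^2*(y^2 - 1) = (y - 5)*(y - 1)*(y + 2)^2*(y + 1)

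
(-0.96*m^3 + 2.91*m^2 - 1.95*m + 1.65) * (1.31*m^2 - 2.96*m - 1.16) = -1.2576*m^5 + 6.6537*m^4 - 10.0545*m^3 + 4.5579*m^2 - 2.622*m - 1.914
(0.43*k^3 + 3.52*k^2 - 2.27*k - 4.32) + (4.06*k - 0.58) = 0.43*k^3 + 3.52*k^2 + 1.79*k - 4.9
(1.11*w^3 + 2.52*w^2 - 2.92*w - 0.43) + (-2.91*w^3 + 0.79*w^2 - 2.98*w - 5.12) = -1.8*w^3 + 3.31*w^2 - 5.9*w - 5.55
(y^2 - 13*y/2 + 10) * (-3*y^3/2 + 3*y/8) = -3*y^5/2 + 39*y^4/4 - 117*y^3/8 - 39*y^2/16 + 15*y/4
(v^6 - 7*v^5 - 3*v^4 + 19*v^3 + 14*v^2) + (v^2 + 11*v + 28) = v^6 - 7*v^5 - 3*v^4 + 19*v^3 + 15*v^2 + 11*v + 28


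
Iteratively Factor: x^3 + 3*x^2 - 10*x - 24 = (x + 4)*(x^2 - x - 6) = (x + 2)*(x + 4)*(x - 3)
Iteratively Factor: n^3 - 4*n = (n + 2)*(n^2 - 2*n) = (n - 2)*(n + 2)*(n)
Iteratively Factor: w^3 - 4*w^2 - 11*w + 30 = (w - 2)*(w^2 - 2*w - 15) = (w - 2)*(w + 3)*(w - 5)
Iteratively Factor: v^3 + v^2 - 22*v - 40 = (v + 4)*(v^2 - 3*v - 10) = (v + 2)*(v + 4)*(v - 5)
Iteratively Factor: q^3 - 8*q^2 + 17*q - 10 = (q - 1)*(q^2 - 7*q + 10) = (q - 5)*(q - 1)*(q - 2)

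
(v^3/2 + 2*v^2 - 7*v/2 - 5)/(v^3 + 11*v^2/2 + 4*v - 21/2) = (v^3 + 4*v^2 - 7*v - 10)/(2*v^3 + 11*v^2 + 8*v - 21)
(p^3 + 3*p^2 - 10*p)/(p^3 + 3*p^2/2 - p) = 2*(p^2 + 3*p - 10)/(2*p^2 + 3*p - 2)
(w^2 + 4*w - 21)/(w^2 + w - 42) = (w - 3)/(w - 6)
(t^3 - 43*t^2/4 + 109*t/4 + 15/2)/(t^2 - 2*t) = (4*t^3 - 43*t^2 + 109*t + 30)/(4*t*(t - 2))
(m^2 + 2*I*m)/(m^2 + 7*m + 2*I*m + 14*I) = m/(m + 7)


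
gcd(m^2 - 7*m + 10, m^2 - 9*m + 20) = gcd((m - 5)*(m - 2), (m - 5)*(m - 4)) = m - 5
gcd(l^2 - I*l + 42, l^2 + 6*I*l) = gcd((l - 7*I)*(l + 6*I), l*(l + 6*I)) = l + 6*I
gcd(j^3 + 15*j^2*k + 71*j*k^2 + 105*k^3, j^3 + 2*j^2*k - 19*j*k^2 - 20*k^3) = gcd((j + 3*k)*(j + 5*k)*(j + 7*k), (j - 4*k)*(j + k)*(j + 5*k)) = j + 5*k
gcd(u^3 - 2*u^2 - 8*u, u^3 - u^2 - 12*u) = u^2 - 4*u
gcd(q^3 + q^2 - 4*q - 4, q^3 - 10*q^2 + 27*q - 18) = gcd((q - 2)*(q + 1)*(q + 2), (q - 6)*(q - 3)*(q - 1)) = 1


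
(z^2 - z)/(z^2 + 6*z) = (z - 1)/(z + 6)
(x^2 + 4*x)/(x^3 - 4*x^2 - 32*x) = 1/(x - 8)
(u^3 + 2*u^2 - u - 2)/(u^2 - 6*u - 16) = (u^2 - 1)/(u - 8)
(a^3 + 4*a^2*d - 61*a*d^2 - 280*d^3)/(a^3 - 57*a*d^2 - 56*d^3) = (a + 5*d)/(a + d)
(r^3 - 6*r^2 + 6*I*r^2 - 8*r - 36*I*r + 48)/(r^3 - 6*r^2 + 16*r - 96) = (r + 2*I)/(r - 4*I)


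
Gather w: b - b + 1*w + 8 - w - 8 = 0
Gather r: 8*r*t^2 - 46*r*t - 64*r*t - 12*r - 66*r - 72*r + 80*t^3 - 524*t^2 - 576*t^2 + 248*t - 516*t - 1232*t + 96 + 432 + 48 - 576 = r*(8*t^2 - 110*t - 150) + 80*t^3 - 1100*t^2 - 1500*t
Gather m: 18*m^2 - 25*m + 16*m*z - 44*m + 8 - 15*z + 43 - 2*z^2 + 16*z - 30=18*m^2 + m*(16*z - 69) - 2*z^2 + z + 21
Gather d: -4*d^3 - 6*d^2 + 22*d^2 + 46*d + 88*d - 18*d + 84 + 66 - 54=-4*d^3 + 16*d^2 + 116*d + 96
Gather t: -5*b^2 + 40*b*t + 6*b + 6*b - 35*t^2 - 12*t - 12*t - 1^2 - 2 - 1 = -5*b^2 + 12*b - 35*t^2 + t*(40*b - 24) - 4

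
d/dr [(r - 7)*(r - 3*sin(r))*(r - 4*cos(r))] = (7 - r)*(r - 4*cos(r))*(3*cos(r) - 1) + (r - 7)*(r - 3*sin(r))*(4*sin(r) + 1) + (r - 3*sin(r))*(r - 4*cos(r))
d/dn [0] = 0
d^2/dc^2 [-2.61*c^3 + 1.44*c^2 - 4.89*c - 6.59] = 2.88 - 15.66*c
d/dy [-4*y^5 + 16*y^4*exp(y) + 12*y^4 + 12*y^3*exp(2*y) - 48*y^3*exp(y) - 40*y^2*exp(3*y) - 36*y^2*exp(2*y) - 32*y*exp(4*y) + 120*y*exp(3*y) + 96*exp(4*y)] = 16*y^4*exp(y) - 20*y^4 + 24*y^3*exp(2*y) + 16*y^3*exp(y) + 48*y^3 - 120*y^2*exp(3*y) - 36*y^2*exp(2*y) - 144*y^2*exp(y) - 128*y*exp(4*y) + 280*y*exp(3*y) - 72*y*exp(2*y) + 352*exp(4*y) + 120*exp(3*y)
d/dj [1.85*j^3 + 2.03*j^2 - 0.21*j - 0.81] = 5.55*j^2 + 4.06*j - 0.21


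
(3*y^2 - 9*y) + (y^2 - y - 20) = 4*y^2 - 10*y - 20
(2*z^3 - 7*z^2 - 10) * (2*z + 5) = 4*z^4 - 4*z^3 - 35*z^2 - 20*z - 50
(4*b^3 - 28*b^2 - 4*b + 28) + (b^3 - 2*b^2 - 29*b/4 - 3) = 5*b^3 - 30*b^2 - 45*b/4 + 25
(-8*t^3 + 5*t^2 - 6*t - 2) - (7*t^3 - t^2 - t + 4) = -15*t^3 + 6*t^2 - 5*t - 6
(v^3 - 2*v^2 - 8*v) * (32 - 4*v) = -4*v^4 + 40*v^3 - 32*v^2 - 256*v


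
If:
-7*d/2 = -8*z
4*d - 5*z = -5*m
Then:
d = 16*z/7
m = -29*z/35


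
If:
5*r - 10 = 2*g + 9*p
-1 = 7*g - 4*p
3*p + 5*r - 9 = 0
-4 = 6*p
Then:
No Solution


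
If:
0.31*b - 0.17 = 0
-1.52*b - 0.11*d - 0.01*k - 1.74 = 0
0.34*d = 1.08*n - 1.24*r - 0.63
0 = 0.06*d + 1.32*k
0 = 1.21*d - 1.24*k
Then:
No Solution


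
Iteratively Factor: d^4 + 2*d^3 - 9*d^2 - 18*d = (d + 3)*(d^3 - d^2 - 6*d) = d*(d + 3)*(d^2 - d - 6) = d*(d - 3)*(d + 3)*(d + 2)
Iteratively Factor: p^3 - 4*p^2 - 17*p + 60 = (p - 3)*(p^2 - p - 20) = (p - 3)*(p + 4)*(p - 5)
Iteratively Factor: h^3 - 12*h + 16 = (h + 4)*(h^2 - 4*h + 4) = (h - 2)*(h + 4)*(h - 2)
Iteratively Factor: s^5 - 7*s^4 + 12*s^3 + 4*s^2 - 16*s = (s - 2)*(s^4 - 5*s^3 + 2*s^2 + 8*s) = (s - 2)^2*(s^3 - 3*s^2 - 4*s) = (s - 2)^2*(s + 1)*(s^2 - 4*s) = (s - 4)*(s - 2)^2*(s + 1)*(s)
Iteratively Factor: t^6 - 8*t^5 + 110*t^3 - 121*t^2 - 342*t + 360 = (t - 1)*(t^5 - 7*t^4 - 7*t^3 + 103*t^2 - 18*t - 360) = (t - 1)*(t + 2)*(t^4 - 9*t^3 + 11*t^2 + 81*t - 180) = (t - 1)*(t + 2)*(t + 3)*(t^3 - 12*t^2 + 47*t - 60) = (t - 5)*(t - 1)*(t + 2)*(t + 3)*(t^2 - 7*t + 12) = (t - 5)*(t - 3)*(t - 1)*(t + 2)*(t + 3)*(t - 4)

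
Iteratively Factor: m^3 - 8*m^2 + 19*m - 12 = (m - 4)*(m^2 - 4*m + 3) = (m - 4)*(m - 3)*(m - 1)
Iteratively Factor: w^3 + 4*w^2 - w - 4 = (w - 1)*(w^2 + 5*w + 4) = (w - 1)*(w + 4)*(w + 1)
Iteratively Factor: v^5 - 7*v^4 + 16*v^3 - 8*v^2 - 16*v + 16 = (v - 2)*(v^4 - 5*v^3 + 6*v^2 + 4*v - 8) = (v - 2)^2*(v^3 - 3*v^2 + 4) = (v - 2)^3*(v^2 - v - 2) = (v - 2)^4*(v + 1)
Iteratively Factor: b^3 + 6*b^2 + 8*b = (b)*(b^2 + 6*b + 8) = b*(b + 4)*(b + 2)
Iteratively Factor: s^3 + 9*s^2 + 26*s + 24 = (s + 3)*(s^2 + 6*s + 8) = (s + 3)*(s + 4)*(s + 2)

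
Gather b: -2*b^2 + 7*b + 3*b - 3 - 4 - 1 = -2*b^2 + 10*b - 8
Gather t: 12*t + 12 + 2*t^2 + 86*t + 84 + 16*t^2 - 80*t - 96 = 18*t^2 + 18*t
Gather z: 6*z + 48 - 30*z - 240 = -24*z - 192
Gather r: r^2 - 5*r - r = r^2 - 6*r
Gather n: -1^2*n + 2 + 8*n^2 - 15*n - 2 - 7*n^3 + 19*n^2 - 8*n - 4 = -7*n^3 + 27*n^2 - 24*n - 4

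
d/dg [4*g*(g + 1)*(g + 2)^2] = 16*g^3 + 60*g^2 + 64*g + 16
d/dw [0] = 0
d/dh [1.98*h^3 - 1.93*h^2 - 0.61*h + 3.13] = 5.94*h^2 - 3.86*h - 0.61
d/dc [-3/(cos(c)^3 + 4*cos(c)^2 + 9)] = -3*(3*cos(c) + 8)*sin(c)*cos(c)/(cos(c)^3 + 4*cos(c)^2 + 9)^2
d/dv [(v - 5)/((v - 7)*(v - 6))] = (-v^2 + 10*v - 23)/(v^4 - 26*v^3 + 253*v^2 - 1092*v + 1764)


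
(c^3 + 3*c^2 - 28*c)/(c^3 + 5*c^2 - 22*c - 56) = c/(c + 2)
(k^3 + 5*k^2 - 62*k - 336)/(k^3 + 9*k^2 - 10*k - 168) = (k - 8)/(k - 4)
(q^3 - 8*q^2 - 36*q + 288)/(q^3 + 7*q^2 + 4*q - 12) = (q^2 - 14*q + 48)/(q^2 + q - 2)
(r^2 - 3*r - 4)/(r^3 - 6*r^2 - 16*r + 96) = (r + 1)/(r^2 - 2*r - 24)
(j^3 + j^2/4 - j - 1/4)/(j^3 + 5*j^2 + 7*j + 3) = (4*j^2 - 3*j - 1)/(4*(j^2 + 4*j + 3))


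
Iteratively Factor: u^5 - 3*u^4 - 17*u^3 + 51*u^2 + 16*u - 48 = (u + 1)*(u^4 - 4*u^3 - 13*u^2 + 64*u - 48) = (u + 1)*(u + 4)*(u^3 - 8*u^2 + 19*u - 12) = (u - 3)*(u + 1)*(u + 4)*(u^2 - 5*u + 4) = (u - 4)*(u - 3)*(u + 1)*(u + 4)*(u - 1)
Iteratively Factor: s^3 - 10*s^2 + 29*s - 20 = (s - 4)*(s^2 - 6*s + 5) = (s - 5)*(s - 4)*(s - 1)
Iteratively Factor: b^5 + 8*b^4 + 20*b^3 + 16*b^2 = (b + 2)*(b^4 + 6*b^3 + 8*b^2) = b*(b + 2)*(b^3 + 6*b^2 + 8*b) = b*(b + 2)^2*(b^2 + 4*b) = b^2*(b + 2)^2*(b + 4)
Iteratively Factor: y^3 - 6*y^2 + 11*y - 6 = (y - 1)*(y^2 - 5*y + 6) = (y - 2)*(y - 1)*(y - 3)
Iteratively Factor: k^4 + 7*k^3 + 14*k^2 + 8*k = (k + 2)*(k^3 + 5*k^2 + 4*k) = (k + 2)*(k + 4)*(k^2 + k) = (k + 1)*(k + 2)*(k + 4)*(k)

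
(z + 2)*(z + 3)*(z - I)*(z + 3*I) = z^4 + 5*z^3 + 2*I*z^3 + 9*z^2 + 10*I*z^2 + 15*z + 12*I*z + 18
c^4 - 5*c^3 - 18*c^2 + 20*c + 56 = (c - 7)*(c - 2)*(c + 2)^2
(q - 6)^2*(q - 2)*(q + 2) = q^4 - 12*q^3 + 32*q^2 + 48*q - 144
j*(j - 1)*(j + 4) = j^3 + 3*j^2 - 4*j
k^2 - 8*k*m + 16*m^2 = (k - 4*m)^2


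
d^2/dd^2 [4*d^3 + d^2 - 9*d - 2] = 24*d + 2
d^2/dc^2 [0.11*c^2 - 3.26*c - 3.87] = 0.220000000000000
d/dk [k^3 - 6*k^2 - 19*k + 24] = 3*k^2 - 12*k - 19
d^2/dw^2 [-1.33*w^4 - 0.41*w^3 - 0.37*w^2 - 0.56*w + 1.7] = -15.96*w^2 - 2.46*w - 0.74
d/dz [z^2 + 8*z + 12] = 2*z + 8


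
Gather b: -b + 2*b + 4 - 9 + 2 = b - 3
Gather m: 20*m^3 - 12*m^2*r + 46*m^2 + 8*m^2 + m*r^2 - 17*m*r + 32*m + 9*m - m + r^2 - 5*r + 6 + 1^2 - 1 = 20*m^3 + m^2*(54 - 12*r) + m*(r^2 - 17*r + 40) + r^2 - 5*r + 6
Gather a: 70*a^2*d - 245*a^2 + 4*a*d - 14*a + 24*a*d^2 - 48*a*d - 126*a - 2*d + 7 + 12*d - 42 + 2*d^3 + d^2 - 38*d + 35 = a^2*(70*d - 245) + a*(24*d^2 - 44*d - 140) + 2*d^3 + d^2 - 28*d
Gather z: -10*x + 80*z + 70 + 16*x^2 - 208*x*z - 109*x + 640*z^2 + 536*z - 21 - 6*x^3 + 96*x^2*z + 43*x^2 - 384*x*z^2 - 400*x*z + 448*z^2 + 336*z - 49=-6*x^3 + 59*x^2 - 119*x + z^2*(1088 - 384*x) + z*(96*x^2 - 608*x + 952)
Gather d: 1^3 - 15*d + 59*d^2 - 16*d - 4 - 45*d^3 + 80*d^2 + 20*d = -45*d^3 + 139*d^2 - 11*d - 3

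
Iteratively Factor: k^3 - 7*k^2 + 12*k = (k - 4)*(k^2 - 3*k) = (k - 4)*(k - 3)*(k)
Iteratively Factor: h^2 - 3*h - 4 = (h + 1)*(h - 4)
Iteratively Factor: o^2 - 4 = (o + 2)*(o - 2)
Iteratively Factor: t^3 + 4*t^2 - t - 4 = (t - 1)*(t^2 + 5*t + 4) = (t - 1)*(t + 4)*(t + 1)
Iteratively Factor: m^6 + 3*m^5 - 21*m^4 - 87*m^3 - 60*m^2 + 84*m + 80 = (m + 2)*(m^5 + m^4 - 23*m^3 - 41*m^2 + 22*m + 40) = (m + 2)^2*(m^4 - m^3 - 21*m^2 + m + 20) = (m + 2)^2*(m + 4)*(m^3 - 5*m^2 - m + 5) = (m - 5)*(m + 2)^2*(m + 4)*(m^2 - 1) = (m - 5)*(m + 1)*(m + 2)^2*(m + 4)*(m - 1)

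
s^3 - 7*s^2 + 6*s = s*(s - 6)*(s - 1)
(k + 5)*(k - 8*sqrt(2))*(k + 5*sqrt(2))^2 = k^4 + 2*sqrt(2)*k^3 + 5*k^3 - 110*k^2 + 10*sqrt(2)*k^2 - 400*sqrt(2)*k - 550*k - 2000*sqrt(2)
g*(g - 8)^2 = g^3 - 16*g^2 + 64*g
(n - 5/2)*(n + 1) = n^2 - 3*n/2 - 5/2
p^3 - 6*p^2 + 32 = (p - 4)^2*(p + 2)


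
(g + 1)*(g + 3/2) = g^2 + 5*g/2 + 3/2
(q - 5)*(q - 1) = q^2 - 6*q + 5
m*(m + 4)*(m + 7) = m^3 + 11*m^2 + 28*m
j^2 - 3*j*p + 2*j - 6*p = (j + 2)*(j - 3*p)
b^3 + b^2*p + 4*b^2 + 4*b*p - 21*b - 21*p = (b - 3)*(b + 7)*(b + p)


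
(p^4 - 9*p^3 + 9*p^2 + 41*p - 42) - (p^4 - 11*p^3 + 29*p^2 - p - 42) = 2*p^3 - 20*p^2 + 42*p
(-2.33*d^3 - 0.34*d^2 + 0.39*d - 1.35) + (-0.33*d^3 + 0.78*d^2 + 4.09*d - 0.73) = -2.66*d^3 + 0.44*d^2 + 4.48*d - 2.08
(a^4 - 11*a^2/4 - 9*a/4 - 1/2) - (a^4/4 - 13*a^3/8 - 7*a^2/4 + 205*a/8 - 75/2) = 3*a^4/4 + 13*a^3/8 - a^2 - 223*a/8 + 37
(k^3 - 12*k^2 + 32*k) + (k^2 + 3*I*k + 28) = k^3 - 11*k^2 + 32*k + 3*I*k + 28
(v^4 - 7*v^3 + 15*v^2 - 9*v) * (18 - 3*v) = -3*v^5 + 39*v^4 - 171*v^3 + 297*v^2 - 162*v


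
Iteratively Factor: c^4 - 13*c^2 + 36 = (c + 2)*(c^3 - 2*c^2 - 9*c + 18) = (c - 3)*(c + 2)*(c^2 + c - 6) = (c - 3)*(c - 2)*(c + 2)*(c + 3)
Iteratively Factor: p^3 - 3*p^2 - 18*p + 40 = (p - 5)*(p^2 + 2*p - 8) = (p - 5)*(p + 4)*(p - 2)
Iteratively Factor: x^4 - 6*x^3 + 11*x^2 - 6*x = (x - 2)*(x^3 - 4*x^2 + 3*x) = (x - 2)*(x - 1)*(x^2 - 3*x) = x*(x - 2)*(x - 1)*(x - 3)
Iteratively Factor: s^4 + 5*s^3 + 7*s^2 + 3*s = (s + 3)*(s^3 + 2*s^2 + s) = s*(s + 3)*(s^2 + 2*s + 1) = s*(s + 1)*(s + 3)*(s + 1)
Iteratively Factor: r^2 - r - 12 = (r + 3)*(r - 4)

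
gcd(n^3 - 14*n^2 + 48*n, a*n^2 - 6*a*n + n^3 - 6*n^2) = n^2 - 6*n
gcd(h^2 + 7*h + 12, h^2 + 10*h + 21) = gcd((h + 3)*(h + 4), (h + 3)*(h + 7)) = h + 3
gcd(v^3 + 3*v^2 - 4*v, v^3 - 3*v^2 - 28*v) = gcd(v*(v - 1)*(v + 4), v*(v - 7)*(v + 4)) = v^2 + 4*v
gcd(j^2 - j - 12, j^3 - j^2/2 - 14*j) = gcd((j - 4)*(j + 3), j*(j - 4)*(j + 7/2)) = j - 4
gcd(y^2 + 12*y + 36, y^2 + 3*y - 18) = y + 6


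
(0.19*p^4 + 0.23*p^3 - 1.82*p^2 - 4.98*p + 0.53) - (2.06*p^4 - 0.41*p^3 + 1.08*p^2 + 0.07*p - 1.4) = -1.87*p^4 + 0.64*p^3 - 2.9*p^2 - 5.05*p + 1.93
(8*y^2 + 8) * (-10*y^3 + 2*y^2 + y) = -80*y^5 + 16*y^4 - 72*y^3 + 16*y^2 + 8*y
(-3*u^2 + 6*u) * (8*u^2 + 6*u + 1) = -24*u^4 + 30*u^3 + 33*u^2 + 6*u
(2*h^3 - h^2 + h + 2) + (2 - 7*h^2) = 2*h^3 - 8*h^2 + h + 4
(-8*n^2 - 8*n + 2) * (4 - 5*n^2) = 40*n^4 + 40*n^3 - 42*n^2 - 32*n + 8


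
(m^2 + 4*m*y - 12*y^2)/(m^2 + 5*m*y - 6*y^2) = (-m + 2*y)/(-m + y)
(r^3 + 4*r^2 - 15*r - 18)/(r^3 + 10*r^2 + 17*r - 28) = (r^3 + 4*r^2 - 15*r - 18)/(r^3 + 10*r^2 + 17*r - 28)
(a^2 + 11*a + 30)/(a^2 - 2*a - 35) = (a + 6)/(a - 7)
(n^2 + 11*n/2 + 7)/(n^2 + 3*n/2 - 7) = (n + 2)/(n - 2)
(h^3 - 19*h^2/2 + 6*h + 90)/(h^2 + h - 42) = (h^2 - 7*h/2 - 15)/(h + 7)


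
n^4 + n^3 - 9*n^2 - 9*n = n*(n - 3)*(n + 1)*(n + 3)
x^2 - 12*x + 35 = (x - 7)*(x - 5)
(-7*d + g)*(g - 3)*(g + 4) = -7*d*g^2 - 7*d*g + 84*d + g^3 + g^2 - 12*g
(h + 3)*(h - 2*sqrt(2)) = h^2 - 2*sqrt(2)*h + 3*h - 6*sqrt(2)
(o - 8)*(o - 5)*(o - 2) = o^3 - 15*o^2 + 66*o - 80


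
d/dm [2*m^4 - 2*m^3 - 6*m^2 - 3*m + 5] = 8*m^3 - 6*m^2 - 12*m - 3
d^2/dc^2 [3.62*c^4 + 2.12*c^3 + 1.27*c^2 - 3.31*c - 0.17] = 43.44*c^2 + 12.72*c + 2.54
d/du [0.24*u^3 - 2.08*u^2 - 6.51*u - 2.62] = 0.72*u^2 - 4.16*u - 6.51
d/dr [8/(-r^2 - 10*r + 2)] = 16*(r + 5)/(r^2 + 10*r - 2)^2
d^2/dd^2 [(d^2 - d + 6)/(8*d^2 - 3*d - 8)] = 4*(-20*d^3 + 672*d^2 - 312*d + 263)/(512*d^6 - 576*d^5 - 1320*d^4 + 1125*d^3 + 1320*d^2 - 576*d - 512)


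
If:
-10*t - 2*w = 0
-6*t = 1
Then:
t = -1/6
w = 5/6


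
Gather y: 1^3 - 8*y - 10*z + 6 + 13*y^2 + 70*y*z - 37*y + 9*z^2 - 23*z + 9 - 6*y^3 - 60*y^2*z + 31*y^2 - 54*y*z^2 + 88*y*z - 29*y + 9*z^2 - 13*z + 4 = -6*y^3 + y^2*(44 - 60*z) + y*(-54*z^2 + 158*z - 74) + 18*z^2 - 46*z + 20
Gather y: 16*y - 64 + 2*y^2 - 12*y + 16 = 2*y^2 + 4*y - 48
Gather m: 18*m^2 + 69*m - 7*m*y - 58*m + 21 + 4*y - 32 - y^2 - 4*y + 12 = 18*m^2 + m*(11 - 7*y) - y^2 + 1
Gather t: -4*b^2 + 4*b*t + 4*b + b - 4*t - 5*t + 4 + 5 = -4*b^2 + 5*b + t*(4*b - 9) + 9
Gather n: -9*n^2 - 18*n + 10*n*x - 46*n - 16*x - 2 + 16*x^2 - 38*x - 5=-9*n^2 + n*(10*x - 64) + 16*x^2 - 54*x - 7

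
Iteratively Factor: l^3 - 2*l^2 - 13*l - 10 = (l - 5)*(l^2 + 3*l + 2) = (l - 5)*(l + 2)*(l + 1)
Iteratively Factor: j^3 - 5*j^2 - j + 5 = (j + 1)*(j^2 - 6*j + 5) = (j - 1)*(j + 1)*(j - 5)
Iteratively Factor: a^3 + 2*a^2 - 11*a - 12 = (a + 1)*(a^2 + a - 12) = (a - 3)*(a + 1)*(a + 4)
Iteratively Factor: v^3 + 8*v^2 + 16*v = (v + 4)*(v^2 + 4*v) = v*(v + 4)*(v + 4)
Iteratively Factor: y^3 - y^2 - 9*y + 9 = (y - 1)*(y^2 - 9) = (y - 3)*(y - 1)*(y + 3)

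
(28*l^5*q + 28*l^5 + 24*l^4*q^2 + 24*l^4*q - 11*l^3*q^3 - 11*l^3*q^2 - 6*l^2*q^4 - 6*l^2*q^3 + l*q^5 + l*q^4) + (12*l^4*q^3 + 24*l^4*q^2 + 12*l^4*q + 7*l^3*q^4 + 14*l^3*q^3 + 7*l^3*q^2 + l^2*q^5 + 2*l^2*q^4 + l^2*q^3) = 28*l^5*q + 28*l^5 + 12*l^4*q^3 + 48*l^4*q^2 + 36*l^4*q + 7*l^3*q^4 + 3*l^3*q^3 - 4*l^3*q^2 + l^2*q^5 - 4*l^2*q^4 - 5*l^2*q^3 + l*q^5 + l*q^4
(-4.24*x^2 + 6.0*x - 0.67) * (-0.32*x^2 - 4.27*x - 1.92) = 1.3568*x^4 + 16.1848*x^3 - 17.2648*x^2 - 8.6591*x + 1.2864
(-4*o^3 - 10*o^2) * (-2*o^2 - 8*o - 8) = 8*o^5 + 52*o^4 + 112*o^3 + 80*o^2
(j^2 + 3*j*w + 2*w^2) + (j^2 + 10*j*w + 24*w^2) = 2*j^2 + 13*j*w + 26*w^2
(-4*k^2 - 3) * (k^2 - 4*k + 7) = -4*k^4 + 16*k^3 - 31*k^2 + 12*k - 21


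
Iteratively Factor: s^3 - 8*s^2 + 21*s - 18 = (s - 3)*(s^2 - 5*s + 6) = (s - 3)^2*(s - 2)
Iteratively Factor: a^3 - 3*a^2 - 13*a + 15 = (a - 1)*(a^2 - 2*a - 15) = (a - 5)*(a - 1)*(a + 3)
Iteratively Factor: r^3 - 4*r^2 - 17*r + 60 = (r - 5)*(r^2 + r - 12) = (r - 5)*(r - 3)*(r + 4)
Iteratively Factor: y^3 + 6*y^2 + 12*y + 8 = (y + 2)*(y^2 + 4*y + 4) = (y + 2)^2*(y + 2)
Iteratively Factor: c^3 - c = (c - 1)*(c^2 + c) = c*(c - 1)*(c + 1)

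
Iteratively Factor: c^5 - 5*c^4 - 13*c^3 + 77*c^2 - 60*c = (c)*(c^4 - 5*c^3 - 13*c^2 + 77*c - 60) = c*(c - 1)*(c^3 - 4*c^2 - 17*c + 60) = c*(c - 3)*(c - 1)*(c^2 - c - 20) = c*(c - 5)*(c - 3)*(c - 1)*(c + 4)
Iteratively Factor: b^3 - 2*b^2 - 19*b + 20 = (b - 1)*(b^2 - b - 20) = (b - 1)*(b + 4)*(b - 5)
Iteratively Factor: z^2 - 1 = (z - 1)*(z + 1)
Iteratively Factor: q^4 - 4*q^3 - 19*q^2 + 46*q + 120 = (q + 2)*(q^3 - 6*q^2 - 7*q + 60) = (q - 5)*(q + 2)*(q^2 - q - 12) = (q - 5)*(q - 4)*(q + 2)*(q + 3)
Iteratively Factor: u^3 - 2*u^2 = (u)*(u^2 - 2*u) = u*(u - 2)*(u)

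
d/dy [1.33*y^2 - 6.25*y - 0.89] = 2.66*y - 6.25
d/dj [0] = 0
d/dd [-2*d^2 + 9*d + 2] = 9 - 4*d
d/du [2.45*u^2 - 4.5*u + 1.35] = 4.9*u - 4.5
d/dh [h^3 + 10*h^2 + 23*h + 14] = 3*h^2 + 20*h + 23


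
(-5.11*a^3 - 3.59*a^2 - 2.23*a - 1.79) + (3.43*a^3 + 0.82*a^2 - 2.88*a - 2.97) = -1.68*a^3 - 2.77*a^2 - 5.11*a - 4.76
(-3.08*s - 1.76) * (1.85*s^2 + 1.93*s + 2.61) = -5.698*s^3 - 9.2004*s^2 - 11.4356*s - 4.5936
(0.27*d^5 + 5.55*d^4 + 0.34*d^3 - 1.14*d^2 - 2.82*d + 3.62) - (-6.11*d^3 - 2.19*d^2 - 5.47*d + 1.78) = 0.27*d^5 + 5.55*d^4 + 6.45*d^3 + 1.05*d^2 + 2.65*d + 1.84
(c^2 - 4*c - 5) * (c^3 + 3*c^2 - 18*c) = c^5 - c^4 - 35*c^3 + 57*c^2 + 90*c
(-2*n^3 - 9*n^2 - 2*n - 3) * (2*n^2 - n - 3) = -4*n^5 - 16*n^4 + 11*n^3 + 23*n^2 + 9*n + 9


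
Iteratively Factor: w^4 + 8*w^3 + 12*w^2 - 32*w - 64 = (w + 4)*(w^3 + 4*w^2 - 4*w - 16) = (w + 4)^2*(w^2 - 4) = (w - 2)*(w + 4)^2*(w + 2)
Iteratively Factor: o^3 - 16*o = (o + 4)*(o^2 - 4*o) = (o - 4)*(o + 4)*(o)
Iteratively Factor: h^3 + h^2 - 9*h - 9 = (h + 1)*(h^2 - 9) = (h + 1)*(h + 3)*(h - 3)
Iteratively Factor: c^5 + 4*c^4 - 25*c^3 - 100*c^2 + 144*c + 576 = (c - 4)*(c^4 + 8*c^3 + 7*c^2 - 72*c - 144) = (c - 4)*(c - 3)*(c^3 + 11*c^2 + 40*c + 48) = (c - 4)*(c - 3)*(c + 4)*(c^2 + 7*c + 12) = (c - 4)*(c - 3)*(c + 3)*(c + 4)*(c + 4)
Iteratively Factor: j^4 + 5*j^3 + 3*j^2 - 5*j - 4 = (j + 1)*(j^3 + 4*j^2 - j - 4) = (j - 1)*(j + 1)*(j^2 + 5*j + 4) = (j - 1)*(j + 1)*(j + 4)*(j + 1)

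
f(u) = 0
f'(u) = 0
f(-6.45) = 0.00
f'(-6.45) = 0.00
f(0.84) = 0.00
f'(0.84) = 0.00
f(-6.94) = 0.00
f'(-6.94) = 0.00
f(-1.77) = 0.00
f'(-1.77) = 0.00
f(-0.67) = 0.00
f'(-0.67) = 0.00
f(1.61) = 0.00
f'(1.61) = 0.00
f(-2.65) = 0.00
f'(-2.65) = 0.00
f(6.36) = 0.00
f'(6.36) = 0.00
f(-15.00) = 0.00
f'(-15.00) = 0.00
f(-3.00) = 0.00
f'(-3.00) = 0.00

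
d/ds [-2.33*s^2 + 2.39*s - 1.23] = 2.39 - 4.66*s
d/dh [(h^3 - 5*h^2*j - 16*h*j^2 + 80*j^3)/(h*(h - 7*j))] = (h^4 - 14*h^3*j + 51*h^2*j^2 - 160*h*j^3 + 560*j^4)/(h^2*(h^2 - 14*h*j + 49*j^2))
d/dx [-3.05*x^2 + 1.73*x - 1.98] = 1.73 - 6.1*x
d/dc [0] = 0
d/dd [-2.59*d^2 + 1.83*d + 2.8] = 1.83 - 5.18*d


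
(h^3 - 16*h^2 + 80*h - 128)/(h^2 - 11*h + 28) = (h^2 - 12*h + 32)/(h - 7)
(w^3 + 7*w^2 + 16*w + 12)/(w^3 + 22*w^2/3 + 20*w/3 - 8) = 3*(w^2 + 5*w + 6)/(3*w^2 + 16*w - 12)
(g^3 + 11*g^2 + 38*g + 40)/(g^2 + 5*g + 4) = (g^2 + 7*g + 10)/(g + 1)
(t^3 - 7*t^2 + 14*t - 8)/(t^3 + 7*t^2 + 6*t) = (t^3 - 7*t^2 + 14*t - 8)/(t*(t^2 + 7*t + 6))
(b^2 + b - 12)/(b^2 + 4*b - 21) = (b + 4)/(b + 7)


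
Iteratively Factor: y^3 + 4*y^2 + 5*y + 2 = (y + 2)*(y^2 + 2*y + 1) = (y + 1)*(y + 2)*(y + 1)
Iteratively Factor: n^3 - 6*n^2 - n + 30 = (n - 5)*(n^2 - n - 6) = (n - 5)*(n + 2)*(n - 3)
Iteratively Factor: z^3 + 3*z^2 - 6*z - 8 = (z + 4)*(z^2 - z - 2) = (z - 2)*(z + 4)*(z + 1)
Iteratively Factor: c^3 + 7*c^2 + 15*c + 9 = (c + 3)*(c^2 + 4*c + 3) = (c + 1)*(c + 3)*(c + 3)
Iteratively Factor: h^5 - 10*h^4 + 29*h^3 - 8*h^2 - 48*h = (h - 4)*(h^4 - 6*h^3 + 5*h^2 + 12*h) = (h - 4)*(h - 3)*(h^3 - 3*h^2 - 4*h) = (h - 4)*(h - 3)*(h + 1)*(h^2 - 4*h) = (h - 4)^2*(h - 3)*(h + 1)*(h)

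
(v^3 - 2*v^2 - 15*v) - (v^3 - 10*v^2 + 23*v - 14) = 8*v^2 - 38*v + 14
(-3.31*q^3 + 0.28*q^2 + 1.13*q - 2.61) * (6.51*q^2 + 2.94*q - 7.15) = -21.5481*q^5 - 7.9086*q^4 + 31.846*q^3 - 15.6709*q^2 - 15.7529*q + 18.6615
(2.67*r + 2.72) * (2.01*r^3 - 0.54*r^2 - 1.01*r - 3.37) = 5.3667*r^4 + 4.0254*r^3 - 4.1655*r^2 - 11.7451*r - 9.1664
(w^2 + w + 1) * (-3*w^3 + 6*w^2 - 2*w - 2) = -3*w^5 + 3*w^4 + w^3 + 2*w^2 - 4*w - 2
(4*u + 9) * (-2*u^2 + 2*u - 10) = -8*u^3 - 10*u^2 - 22*u - 90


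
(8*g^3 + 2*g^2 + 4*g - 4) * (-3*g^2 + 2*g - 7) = -24*g^5 + 10*g^4 - 64*g^3 + 6*g^2 - 36*g + 28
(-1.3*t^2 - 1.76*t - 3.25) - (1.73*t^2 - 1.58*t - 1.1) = -3.03*t^2 - 0.18*t - 2.15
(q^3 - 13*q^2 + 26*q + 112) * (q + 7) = q^4 - 6*q^3 - 65*q^2 + 294*q + 784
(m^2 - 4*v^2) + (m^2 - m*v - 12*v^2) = 2*m^2 - m*v - 16*v^2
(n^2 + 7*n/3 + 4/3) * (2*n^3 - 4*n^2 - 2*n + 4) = 2*n^5 + 2*n^4/3 - 26*n^3/3 - 6*n^2 + 20*n/3 + 16/3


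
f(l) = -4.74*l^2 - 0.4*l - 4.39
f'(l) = -9.48*l - 0.4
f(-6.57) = -206.36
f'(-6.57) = 61.88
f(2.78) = -42.13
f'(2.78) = -26.75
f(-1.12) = -9.89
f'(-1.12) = 10.22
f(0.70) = -6.99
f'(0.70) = -7.04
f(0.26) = -4.81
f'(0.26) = -2.86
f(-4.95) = -118.55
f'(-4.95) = 46.53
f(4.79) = -115.06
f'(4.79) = -45.81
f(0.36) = -5.15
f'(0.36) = -3.81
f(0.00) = -4.39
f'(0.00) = -0.40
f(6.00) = -177.43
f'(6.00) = -57.28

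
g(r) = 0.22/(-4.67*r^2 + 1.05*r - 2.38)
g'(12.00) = 0.00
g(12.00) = -0.00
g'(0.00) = -0.04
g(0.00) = -0.09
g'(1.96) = 0.01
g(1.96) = -0.01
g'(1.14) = 0.04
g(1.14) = -0.03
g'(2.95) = 0.00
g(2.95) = -0.01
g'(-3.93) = -0.00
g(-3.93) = -0.00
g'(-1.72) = -0.01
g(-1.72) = -0.01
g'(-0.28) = -0.09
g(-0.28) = -0.07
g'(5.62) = 0.00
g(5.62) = -0.00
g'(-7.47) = -0.00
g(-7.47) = -0.00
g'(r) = 0.22*(9.34*r - 1.05)/(-4.67*r^2 + 1.05*r - 2.38)^2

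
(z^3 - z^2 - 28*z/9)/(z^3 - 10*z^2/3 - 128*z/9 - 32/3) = z*(3*z - 7)/(3*z^2 - 14*z - 24)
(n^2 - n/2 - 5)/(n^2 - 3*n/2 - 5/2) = (n + 2)/(n + 1)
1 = 1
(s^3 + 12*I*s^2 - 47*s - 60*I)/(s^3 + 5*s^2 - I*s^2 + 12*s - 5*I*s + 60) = (s^2 + 9*I*s - 20)/(s^2 + s*(5 - 4*I) - 20*I)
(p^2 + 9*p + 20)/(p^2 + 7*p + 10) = (p + 4)/(p + 2)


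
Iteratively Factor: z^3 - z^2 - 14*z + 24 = (z + 4)*(z^2 - 5*z + 6) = (z - 3)*(z + 4)*(z - 2)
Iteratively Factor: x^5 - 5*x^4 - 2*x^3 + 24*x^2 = (x - 3)*(x^4 - 2*x^3 - 8*x^2) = (x - 4)*(x - 3)*(x^3 + 2*x^2) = (x - 4)*(x - 3)*(x + 2)*(x^2) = x*(x - 4)*(x - 3)*(x + 2)*(x)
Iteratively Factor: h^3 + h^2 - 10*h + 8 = (h - 1)*(h^2 + 2*h - 8) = (h - 1)*(h + 4)*(h - 2)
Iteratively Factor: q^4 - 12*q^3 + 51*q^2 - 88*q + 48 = (q - 3)*(q^3 - 9*q^2 + 24*q - 16) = (q - 4)*(q - 3)*(q^2 - 5*q + 4) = (q - 4)*(q - 3)*(q - 1)*(q - 4)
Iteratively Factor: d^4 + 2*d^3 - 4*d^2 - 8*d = (d + 2)*(d^3 - 4*d) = (d - 2)*(d + 2)*(d^2 + 2*d) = (d - 2)*(d + 2)^2*(d)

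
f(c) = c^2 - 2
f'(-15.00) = -30.00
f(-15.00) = 223.00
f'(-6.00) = -12.00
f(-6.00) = 34.00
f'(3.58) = 7.16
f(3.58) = 10.82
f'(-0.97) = -1.94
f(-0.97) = -1.06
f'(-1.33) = -2.66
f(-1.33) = -0.23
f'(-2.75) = -5.50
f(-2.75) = 5.56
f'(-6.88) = -13.76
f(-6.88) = 45.33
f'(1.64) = 3.28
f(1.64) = 0.69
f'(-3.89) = -7.78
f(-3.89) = 13.13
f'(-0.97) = -1.94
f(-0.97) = -1.06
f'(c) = 2*c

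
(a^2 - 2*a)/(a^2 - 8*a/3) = 3*(a - 2)/(3*a - 8)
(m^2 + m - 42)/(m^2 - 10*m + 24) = (m + 7)/(m - 4)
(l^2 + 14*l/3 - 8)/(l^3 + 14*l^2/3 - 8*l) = 1/l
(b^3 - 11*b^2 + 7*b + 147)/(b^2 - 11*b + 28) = (b^2 - 4*b - 21)/(b - 4)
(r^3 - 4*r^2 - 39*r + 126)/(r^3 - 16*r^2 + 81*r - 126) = (r + 6)/(r - 6)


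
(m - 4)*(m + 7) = m^2 + 3*m - 28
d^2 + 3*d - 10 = (d - 2)*(d + 5)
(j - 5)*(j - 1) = j^2 - 6*j + 5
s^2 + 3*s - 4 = (s - 1)*(s + 4)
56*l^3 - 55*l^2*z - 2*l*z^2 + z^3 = (-8*l + z)*(-l + z)*(7*l + z)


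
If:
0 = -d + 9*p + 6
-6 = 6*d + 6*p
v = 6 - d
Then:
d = -3/10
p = -7/10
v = 63/10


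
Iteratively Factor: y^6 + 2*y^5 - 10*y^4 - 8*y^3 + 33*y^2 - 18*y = (y - 1)*(y^5 + 3*y^4 - 7*y^3 - 15*y^2 + 18*y) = (y - 2)*(y - 1)*(y^4 + 5*y^3 + 3*y^2 - 9*y) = y*(y - 2)*(y - 1)*(y^3 + 5*y^2 + 3*y - 9) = y*(y - 2)*(y - 1)*(y + 3)*(y^2 + 2*y - 3) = y*(y - 2)*(y - 1)*(y + 3)^2*(y - 1)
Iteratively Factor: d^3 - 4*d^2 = (d)*(d^2 - 4*d) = d*(d - 4)*(d)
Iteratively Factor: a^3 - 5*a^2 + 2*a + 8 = (a - 4)*(a^2 - a - 2) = (a - 4)*(a - 2)*(a + 1)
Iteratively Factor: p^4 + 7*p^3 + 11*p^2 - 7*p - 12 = (p + 3)*(p^3 + 4*p^2 - p - 4) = (p + 1)*(p + 3)*(p^2 + 3*p - 4) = (p + 1)*(p + 3)*(p + 4)*(p - 1)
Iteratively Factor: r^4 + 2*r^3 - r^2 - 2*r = (r + 1)*(r^3 + r^2 - 2*r) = (r - 1)*(r + 1)*(r^2 + 2*r) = (r - 1)*(r + 1)*(r + 2)*(r)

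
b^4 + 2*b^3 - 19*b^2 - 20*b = b*(b - 4)*(b + 1)*(b + 5)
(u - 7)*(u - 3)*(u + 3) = u^3 - 7*u^2 - 9*u + 63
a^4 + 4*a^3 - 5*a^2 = a^2*(a - 1)*(a + 5)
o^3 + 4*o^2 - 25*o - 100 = (o - 5)*(o + 4)*(o + 5)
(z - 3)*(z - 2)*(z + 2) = z^3 - 3*z^2 - 4*z + 12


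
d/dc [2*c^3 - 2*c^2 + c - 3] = 6*c^2 - 4*c + 1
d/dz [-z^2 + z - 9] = 1 - 2*z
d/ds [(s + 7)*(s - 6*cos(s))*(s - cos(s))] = (s + 7)*(s - 6*cos(s))*(sin(s) + 1) + (s + 7)*(s - cos(s))*(6*sin(s) + 1) + (s - 6*cos(s))*(s - cos(s))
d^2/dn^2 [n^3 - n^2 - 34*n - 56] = 6*n - 2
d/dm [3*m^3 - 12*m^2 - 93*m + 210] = 9*m^2 - 24*m - 93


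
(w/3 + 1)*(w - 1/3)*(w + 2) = w^3/3 + 14*w^2/9 + 13*w/9 - 2/3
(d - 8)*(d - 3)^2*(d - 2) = d^4 - 16*d^3 + 85*d^2 - 186*d + 144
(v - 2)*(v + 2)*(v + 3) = v^3 + 3*v^2 - 4*v - 12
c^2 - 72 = (c - 6*sqrt(2))*(c + 6*sqrt(2))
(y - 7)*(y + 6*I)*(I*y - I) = I*y^3 - 6*y^2 - 8*I*y^2 + 48*y + 7*I*y - 42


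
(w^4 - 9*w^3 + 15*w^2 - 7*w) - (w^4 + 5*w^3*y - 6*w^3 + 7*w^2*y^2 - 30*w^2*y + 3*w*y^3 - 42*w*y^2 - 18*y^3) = -5*w^3*y - 3*w^3 - 7*w^2*y^2 + 30*w^2*y + 15*w^2 - 3*w*y^3 + 42*w*y^2 - 7*w + 18*y^3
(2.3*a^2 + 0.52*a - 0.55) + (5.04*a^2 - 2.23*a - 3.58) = 7.34*a^2 - 1.71*a - 4.13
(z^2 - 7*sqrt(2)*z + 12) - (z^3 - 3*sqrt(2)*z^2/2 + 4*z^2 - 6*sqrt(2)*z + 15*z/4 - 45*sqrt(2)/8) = -z^3 - 3*z^2 + 3*sqrt(2)*z^2/2 - 15*z/4 - sqrt(2)*z + 45*sqrt(2)/8 + 12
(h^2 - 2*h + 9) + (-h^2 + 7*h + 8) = 5*h + 17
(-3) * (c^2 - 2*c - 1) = -3*c^2 + 6*c + 3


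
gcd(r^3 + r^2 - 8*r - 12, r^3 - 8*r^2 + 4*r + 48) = r + 2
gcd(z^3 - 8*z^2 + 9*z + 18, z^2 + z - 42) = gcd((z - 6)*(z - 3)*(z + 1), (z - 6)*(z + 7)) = z - 6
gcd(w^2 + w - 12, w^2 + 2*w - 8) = w + 4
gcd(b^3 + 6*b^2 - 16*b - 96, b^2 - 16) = b^2 - 16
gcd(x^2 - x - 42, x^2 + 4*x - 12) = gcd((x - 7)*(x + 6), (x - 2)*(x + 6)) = x + 6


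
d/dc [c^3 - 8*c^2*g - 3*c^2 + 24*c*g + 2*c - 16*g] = 3*c^2 - 16*c*g - 6*c + 24*g + 2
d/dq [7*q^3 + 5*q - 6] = 21*q^2 + 5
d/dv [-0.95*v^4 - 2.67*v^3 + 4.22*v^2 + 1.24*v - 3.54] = -3.8*v^3 - 8.01*v^2 + 8.44*v + 1.24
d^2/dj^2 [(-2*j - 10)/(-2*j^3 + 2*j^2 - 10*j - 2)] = 2*((j + 5)*(3*j^2 - 2*j + 5)^2 + (-3*j^2 + 2*j - (j + 5)*(3*j - 1) - 5)*(j^3 - j^2 + 5*j + 1))/(j^3 - j^2 + 5*j + 1)^3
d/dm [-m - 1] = -1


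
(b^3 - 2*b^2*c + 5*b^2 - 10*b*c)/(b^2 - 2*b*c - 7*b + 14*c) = b*(b + 5)/(b - 7)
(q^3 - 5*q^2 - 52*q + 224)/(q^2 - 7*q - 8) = (q^2 + 3*q - 28)/(q + 1)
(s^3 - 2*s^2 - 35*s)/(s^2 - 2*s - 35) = s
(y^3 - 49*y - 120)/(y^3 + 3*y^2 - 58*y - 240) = (y + 3)/(y + 6)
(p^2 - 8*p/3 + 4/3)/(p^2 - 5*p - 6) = (-3*p^2 + 8*p - 4)/(3*(-p^2 + 5*p + 6))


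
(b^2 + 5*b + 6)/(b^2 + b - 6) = (b + 2)/(b - 2)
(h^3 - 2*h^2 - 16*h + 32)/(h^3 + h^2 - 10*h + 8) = (h - 4)/(h - 1)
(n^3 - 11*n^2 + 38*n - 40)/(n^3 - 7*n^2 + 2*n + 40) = (n - 2)/(n + 2)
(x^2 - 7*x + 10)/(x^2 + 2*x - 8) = (x - 5)/(x + 4)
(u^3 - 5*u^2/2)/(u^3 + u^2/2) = (2*u - 5)/(2*u + 1)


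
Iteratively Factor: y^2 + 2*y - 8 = (y - 2)*(y + 4)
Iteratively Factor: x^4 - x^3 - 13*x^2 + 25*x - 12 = (x - 3)*(x^3 + 2*x^2 - 7*x + 4) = (x - 3)*(x + 4)*(x^2 - 2*x + 1) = (x - 3)*(x - 1)*(x + 4)*(x - 1)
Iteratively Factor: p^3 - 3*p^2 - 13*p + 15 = (p - 5)*(p^2 + 2*p - 3) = (p - 5)*(p + 3)*(p - 1)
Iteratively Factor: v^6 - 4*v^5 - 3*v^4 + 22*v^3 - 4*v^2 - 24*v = (v - 2)*(v^5 - 2*v^4 - 7*v^3 + 8*v^2 + 12*v) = (v - 2)*(v + 1)*(v^4 - 3*v^3 - 4*v^2 + 12*v) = (v - 3)*(v - 2)*(v + 1)*(v^3 - 4*v) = (v - 3)*(v - 2)^2*(v + 1)*(v^2 + 2*v) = v*(v - 3)*(v - 2)^2*(v + 1)*(v + 2)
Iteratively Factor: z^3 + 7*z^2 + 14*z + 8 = (z + 1)*(z^2 + 6*z + 8) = (z + 1)*(z + 4)*(z + 2)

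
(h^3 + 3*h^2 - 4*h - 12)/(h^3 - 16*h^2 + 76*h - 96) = (h^2 + 5*h + 6)/(h^2 - 14*h + 48)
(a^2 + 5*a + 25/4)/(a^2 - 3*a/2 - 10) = (a + 5/2)/(a - 4)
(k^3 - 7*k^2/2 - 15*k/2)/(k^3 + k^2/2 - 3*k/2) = (k - 5)/(k - 1)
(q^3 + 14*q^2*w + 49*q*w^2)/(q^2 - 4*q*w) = (q^2 + 14*q*w + 49*w^2)/(q - 4*w)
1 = 1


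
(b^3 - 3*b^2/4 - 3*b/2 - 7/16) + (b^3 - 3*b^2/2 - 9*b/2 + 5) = 2*b^3 - 9*b^2/4 - 6*b + 73/16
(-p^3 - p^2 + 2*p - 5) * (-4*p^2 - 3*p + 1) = 4*p^5 + 7*p^4 - 6*p^3 + 13*p^2 + 17*p - 5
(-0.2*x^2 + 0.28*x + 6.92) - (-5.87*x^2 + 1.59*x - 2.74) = 5.67*x^2 - 1.31*x + 9.66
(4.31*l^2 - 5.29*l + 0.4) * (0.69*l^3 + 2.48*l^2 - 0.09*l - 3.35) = 2.9739*l^5 + 7.0387*l^4 - 13.2311*l^3 - 12.9704*l^2 + 17.6855*l - 1.34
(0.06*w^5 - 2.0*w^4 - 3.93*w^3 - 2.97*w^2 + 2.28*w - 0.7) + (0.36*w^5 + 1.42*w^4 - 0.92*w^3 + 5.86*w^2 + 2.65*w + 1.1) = 0.42*w^5 - 0.58*w^4 - 4.85*w^3 + 2.89*w^2 + 4.93*w + 0.4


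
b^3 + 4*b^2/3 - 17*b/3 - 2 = (b - 2)*(b + 1/3)*(b + 3)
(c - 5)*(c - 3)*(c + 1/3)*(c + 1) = c^4 - 20*c^3/3 + 14*c^2/3 + 52*c/3 + 5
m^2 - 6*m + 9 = (m - 3)^2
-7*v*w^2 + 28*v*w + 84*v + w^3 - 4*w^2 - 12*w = (-7*v + w)*(w - 6)*(w + 2)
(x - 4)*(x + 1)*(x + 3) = x^3 - 13*x - 12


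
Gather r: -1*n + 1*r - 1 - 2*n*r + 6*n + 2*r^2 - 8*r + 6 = 5*n + 2*r^2 + r*(-2*n - 7) + 5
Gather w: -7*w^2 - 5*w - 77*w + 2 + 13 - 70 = -7*w^2 - 82*w - 55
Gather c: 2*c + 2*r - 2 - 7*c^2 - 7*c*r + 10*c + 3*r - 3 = -7*c^2 + c*(12 - 7*r) + 5*r - 5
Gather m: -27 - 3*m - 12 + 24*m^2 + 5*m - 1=24*m^2 + 2*m - 40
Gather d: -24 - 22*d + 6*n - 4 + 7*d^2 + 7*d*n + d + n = 7*d^2 + d*(7*n - 21) + 7*n - 28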